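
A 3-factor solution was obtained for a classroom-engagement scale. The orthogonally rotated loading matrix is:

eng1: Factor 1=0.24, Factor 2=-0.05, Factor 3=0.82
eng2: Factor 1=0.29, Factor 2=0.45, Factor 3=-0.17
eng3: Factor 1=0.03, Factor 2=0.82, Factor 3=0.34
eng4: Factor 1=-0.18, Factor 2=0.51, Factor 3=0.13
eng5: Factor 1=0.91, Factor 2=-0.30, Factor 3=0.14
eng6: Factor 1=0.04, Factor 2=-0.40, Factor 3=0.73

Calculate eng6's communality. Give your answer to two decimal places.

h² = 0.04² + (-0.40)² + 0.73² = 0.0016 + 0.1600 + 0.5329 = 0.6945

0.69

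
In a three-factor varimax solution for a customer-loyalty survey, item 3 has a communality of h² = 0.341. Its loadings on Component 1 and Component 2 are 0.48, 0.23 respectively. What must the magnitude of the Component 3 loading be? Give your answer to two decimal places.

0.24

Under orthogonal rotation h² = Σλ², so λ_Component 3² = h² − (0.2833) = 0.341 − 0.2833 = 0.0577.
|λ| = √0.0577 = 0.2402.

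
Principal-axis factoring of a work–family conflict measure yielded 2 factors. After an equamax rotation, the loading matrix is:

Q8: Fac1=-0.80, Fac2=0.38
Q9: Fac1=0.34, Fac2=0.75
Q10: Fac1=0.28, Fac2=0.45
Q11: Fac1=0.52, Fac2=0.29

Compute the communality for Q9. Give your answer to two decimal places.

h² = 0.34² + 0.75² = 0.1156 + 0.5625 = 0.6781

0.68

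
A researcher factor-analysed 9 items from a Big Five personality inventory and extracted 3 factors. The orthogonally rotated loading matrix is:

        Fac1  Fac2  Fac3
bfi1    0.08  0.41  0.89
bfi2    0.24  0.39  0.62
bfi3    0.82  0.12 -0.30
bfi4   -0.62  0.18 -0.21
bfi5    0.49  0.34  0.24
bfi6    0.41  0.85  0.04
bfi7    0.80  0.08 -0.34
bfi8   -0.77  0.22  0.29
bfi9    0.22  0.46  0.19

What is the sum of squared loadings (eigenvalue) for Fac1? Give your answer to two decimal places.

SS loadings for Fac1 = 0.08² + 0.24² + 0.82² + (-0.62)² + 0.49² + 0.41² + 0.80² + (-0.77)² + 0.22² = 0.0064 + 0.0576 + 0.6724 + 0.3844 + 0.2401 + 0.1681 + 0.6400 + 0.5929 + 0.0484 = 2.8103

2.81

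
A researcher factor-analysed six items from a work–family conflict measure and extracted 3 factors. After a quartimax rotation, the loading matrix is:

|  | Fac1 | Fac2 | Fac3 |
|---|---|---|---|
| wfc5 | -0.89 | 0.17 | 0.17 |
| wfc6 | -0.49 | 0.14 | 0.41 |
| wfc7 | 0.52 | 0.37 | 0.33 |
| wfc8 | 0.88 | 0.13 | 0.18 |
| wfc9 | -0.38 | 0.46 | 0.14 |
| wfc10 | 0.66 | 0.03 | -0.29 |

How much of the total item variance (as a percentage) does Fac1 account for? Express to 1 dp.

44.3%

SS loadings for Fac1 = (-0.89)² + (-0.49)² + 0.52² + 0.88² + (-0.38)² + 0.66² = 2.6570
With 6 standardized items, total variance = 6. Proportion = 2.6570/6 = 0.4428 → 44.28%.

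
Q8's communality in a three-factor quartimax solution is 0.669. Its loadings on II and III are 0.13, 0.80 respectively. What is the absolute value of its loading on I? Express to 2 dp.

0.11

Under orthogonal rotation h² = Σλ², so λ_I² = h² − (0.6569) = 0.669 − 0.6569 = 0.0121.
|λ| = √0.0121 = 0.1100.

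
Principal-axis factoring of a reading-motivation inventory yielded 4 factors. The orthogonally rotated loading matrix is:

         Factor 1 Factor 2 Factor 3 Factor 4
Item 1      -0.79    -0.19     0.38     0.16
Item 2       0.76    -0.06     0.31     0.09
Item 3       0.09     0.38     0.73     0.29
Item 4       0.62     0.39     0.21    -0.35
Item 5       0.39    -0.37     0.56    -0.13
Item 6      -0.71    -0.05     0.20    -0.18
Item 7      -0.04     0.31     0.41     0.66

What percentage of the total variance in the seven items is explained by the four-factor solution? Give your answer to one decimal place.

69.8%

Communalities: 0.8302, 0.6854, 0.7695, 0.7031, 0.6195, 0.5790, 0.7014; Σh² = 4.8881.
Total variance with 7 standardized items is 7, so the solution explains 4.8881/7 = 0.6983 = 69.83%.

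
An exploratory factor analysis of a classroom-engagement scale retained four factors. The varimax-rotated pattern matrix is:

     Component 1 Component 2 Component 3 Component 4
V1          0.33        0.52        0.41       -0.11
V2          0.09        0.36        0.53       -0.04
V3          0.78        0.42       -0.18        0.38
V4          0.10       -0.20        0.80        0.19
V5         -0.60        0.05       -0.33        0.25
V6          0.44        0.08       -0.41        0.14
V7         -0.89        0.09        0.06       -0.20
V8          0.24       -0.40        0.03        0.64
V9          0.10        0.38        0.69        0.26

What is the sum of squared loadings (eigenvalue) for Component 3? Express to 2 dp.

SS loadings for Component 3 = 0.41² + 0.53² + (-0.18)² + 0.80² + (-0.33)² + (-0.41)² + 0.06² + 0.03² + 0.69² = 0.1681 + 0.2809 + 0.0324 + 0.6400 + 0.1089 + 0.1681 + 0.0036 + 0.0009 + 0.4761 = 1.8790

1.88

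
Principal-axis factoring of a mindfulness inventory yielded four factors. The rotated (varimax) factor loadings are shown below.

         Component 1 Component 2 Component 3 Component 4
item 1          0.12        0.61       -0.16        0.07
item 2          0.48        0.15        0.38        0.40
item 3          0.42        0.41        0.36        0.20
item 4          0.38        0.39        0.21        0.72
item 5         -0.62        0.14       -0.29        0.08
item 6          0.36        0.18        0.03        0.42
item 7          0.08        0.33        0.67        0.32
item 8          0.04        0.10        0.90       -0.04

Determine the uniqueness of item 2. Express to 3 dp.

h² = 0.48² + 0.15² + 0.38² + 0.40² = 0.2304 + 0.0225 + 0.1444 + 0.1600 = 0.5573
Uniqueness u² = 1 − h² = 1 − 0.5573 = 0.4427

0.443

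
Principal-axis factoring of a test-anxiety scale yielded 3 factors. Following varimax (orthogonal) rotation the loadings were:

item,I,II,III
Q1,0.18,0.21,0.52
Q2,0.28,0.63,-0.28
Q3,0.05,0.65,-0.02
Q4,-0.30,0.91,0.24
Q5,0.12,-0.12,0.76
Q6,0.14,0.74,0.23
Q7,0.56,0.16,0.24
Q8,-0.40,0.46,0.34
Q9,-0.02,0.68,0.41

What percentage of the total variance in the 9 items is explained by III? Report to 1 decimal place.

SS loadings for III = 0.52² + (-0.28)² + (-0.02)² + 0.24² + 0.76² + 0.23² + 0.24² + 0.34² + 0.41² = 1.3786
With 9 standardized items, total variance = 9. Proportion = 1.3786/9 = 0.1532 → 15.32%.

15.3%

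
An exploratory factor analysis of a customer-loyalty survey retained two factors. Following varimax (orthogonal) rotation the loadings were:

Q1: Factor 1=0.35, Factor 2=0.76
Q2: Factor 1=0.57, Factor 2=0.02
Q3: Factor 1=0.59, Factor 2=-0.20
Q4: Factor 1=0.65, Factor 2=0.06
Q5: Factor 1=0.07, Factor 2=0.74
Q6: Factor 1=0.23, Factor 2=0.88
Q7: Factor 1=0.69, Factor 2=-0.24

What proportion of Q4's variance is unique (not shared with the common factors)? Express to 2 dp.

h² = 0.65² + 0.06² = 0.4225 + 0.0036 = 0.4261
Uniqueness u² = 1 − h² = 1 − 0.4261 = 0.5739

0.57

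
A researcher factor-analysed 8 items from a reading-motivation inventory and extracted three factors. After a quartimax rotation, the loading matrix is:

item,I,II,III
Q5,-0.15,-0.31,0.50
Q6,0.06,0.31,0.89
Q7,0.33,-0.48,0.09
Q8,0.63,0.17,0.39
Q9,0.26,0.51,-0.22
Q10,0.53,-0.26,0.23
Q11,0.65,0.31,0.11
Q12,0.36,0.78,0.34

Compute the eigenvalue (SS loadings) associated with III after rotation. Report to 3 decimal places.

SS loadings for III = 0.50² + 0.89² + 0.09² + 0.39² + (-0.22)² + 0.23² + 0.11² + 0.34² = 0.2500 + 0.7921 + 0.0081 + 0.1521 + 0.0484 + 0.0529 + 0.0121 + 0.1156 = 1.4313

1.431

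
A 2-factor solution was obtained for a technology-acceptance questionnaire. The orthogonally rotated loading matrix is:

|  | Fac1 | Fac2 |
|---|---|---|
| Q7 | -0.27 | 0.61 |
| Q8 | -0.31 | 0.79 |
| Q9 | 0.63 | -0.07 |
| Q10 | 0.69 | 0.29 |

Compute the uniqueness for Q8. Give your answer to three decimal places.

h² = (-0.31)² + 0.79² = 0.0961 + 0.6241 = 0.7202
Uniqueness u² = 1 − h² = 1 − 0.7202 = 0.2798

0.280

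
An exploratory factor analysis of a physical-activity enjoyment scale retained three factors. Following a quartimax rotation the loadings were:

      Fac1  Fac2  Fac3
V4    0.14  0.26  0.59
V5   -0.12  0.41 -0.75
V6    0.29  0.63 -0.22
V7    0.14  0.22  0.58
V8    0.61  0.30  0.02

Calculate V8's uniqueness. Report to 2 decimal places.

0.54

h² = 0.61² + 0.30² + 0.02² = 0.3721 + 0.0900 + 0.0004 = 0.4625
Uniqueness u² = 1 − h² = 1 − 0.4625 = 0.5375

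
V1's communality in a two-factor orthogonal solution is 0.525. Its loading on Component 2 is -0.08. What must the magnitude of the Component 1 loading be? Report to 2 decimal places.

0.72

Under orthogonal rotation h² = Σλ², so λ_Component 1² = h² − (0.0064) = 0.525 − 0.0064 = 0.5186.
|λ| = √0.5186 = 0.7201.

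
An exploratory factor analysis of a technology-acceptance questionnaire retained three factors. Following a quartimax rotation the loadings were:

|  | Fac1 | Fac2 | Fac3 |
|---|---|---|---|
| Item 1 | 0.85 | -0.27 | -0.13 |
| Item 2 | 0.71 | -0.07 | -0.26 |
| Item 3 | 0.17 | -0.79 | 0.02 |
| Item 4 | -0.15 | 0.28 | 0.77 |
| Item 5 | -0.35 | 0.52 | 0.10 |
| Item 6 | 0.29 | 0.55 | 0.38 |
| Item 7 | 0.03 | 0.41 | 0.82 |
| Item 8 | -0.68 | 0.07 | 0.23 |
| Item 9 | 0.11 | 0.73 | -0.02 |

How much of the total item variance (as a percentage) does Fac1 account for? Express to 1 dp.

21.8%

SS loadings for Fac1 = 0.85² + 0.71² + 0.17² + (-0.15)² + (-0.35)² + 0.29² + 0.03² + (-0.68)² + 0.11² = 1.9600
With 9 standardized items, total variance = 9. Proportion = 1.9600/9 = 0.2178 → 21.78%.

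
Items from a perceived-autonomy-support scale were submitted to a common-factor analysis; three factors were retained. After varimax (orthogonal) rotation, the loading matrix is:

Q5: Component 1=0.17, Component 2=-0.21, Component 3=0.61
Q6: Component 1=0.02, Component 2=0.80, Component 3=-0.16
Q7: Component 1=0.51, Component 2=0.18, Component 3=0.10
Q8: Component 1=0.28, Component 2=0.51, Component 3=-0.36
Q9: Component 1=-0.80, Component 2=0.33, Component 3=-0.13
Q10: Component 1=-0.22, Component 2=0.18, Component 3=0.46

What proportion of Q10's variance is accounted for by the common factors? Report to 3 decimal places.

0.292

h² = (-0.22)² + 0.18² + 0.46² = 0.0484 + 0.0324 + 0.2116 = 0.2924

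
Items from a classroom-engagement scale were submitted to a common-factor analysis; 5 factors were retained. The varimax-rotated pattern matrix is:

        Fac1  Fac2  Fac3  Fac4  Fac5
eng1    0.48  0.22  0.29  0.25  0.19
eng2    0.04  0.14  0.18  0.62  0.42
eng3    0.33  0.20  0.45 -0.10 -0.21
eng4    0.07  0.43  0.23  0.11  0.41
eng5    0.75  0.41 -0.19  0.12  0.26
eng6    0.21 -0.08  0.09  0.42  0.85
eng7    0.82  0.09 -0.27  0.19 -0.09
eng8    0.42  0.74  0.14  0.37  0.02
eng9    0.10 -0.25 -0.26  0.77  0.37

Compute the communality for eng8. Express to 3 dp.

0.881

h² = 0.42² + 0.74² + 0.14² + 0.37² + 0.02² = 0.1764 + 0.5476 + 0.0196 + 0.1369 + 0.0004 = 0.8809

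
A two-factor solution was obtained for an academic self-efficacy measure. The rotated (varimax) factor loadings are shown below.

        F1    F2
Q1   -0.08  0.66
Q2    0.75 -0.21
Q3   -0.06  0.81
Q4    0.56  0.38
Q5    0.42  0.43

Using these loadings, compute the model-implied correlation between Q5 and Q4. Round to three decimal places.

r̂ = Σ λ_i·λ_j across factors = (0.42)(0.56) + (0.43)(0.38)
  = +0.2352 +0.1634 = 0.3986

0.399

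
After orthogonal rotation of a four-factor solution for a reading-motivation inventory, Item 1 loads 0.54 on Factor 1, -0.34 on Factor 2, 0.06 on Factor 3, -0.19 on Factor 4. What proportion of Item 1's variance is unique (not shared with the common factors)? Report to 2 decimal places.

h² = 0.54² + (-0.34)² + 0.06² + (-0.19)² = 0.2916 + 0.1156 + 0.0036 + 0.0361 = 0.4469
Uniqueness u² = 1 − h² = 1 − 0.4469 = 0.5531

0.55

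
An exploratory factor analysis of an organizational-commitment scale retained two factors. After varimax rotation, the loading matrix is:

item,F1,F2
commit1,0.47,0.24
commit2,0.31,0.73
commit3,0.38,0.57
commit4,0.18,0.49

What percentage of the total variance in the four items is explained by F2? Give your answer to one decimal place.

28.9%

SS loadings for F2 = 0.24² + 0.73² + 0.57² + 0.49² = 1.1555
With 4 standardized items, total variance = 4. Proportion = 1.1555/4 = 0.2889 → 28.89%.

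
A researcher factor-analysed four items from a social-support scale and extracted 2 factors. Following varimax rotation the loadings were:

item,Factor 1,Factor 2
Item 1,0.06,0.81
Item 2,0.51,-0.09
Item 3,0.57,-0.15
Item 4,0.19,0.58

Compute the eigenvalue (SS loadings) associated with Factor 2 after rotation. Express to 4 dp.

1.0231

SS loadings for Factor 2 = 0.81² + (-0.09)² + (-0.15)² + 0.58² = 0.6561 + 0.0081 + 0.0225 + 0.3364 = 1.0231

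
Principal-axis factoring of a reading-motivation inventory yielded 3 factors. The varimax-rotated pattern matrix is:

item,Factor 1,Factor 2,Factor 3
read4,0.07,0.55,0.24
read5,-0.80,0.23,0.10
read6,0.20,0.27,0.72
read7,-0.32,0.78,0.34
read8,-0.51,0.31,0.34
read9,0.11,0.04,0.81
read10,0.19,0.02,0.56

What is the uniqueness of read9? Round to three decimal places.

0.330

h² = 0.11² + 0.04² + 0.81² = 0.0121 + 0.0016 + 0.6561 = 0.6698
Uniqueness u² = 1 − h² = 1 − 0.6698 = 0.3302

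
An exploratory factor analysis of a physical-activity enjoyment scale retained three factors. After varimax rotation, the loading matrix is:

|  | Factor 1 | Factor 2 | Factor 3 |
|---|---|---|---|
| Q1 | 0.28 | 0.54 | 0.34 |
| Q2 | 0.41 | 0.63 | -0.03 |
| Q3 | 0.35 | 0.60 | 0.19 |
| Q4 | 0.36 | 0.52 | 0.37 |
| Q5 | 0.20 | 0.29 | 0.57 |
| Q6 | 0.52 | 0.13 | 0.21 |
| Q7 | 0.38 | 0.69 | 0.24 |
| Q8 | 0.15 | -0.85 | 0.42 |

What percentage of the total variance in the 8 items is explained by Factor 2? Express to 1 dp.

SS loadings for Factor 2 = 0.54² + 0.63² + 0.60² + 0.52² + 0.29² + 0.13² + 0.69² + (-0.85)² = 2.6185
With 8 standardized items, total variance = 8. Proportion = 2.6185/8 = 0.3273 → 32.73%.

32.7%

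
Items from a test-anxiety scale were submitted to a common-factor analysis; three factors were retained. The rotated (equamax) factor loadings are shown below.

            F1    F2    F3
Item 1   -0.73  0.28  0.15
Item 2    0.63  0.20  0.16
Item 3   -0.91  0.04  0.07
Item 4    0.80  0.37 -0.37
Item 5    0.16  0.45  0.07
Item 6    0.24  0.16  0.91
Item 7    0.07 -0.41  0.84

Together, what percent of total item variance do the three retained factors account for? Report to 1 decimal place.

SS loadings by factor: 2.4860, 0.6531, 1.7285; total = 4.8676.
Total variance with 7 standardized items is 7, so the solution explains 4.8676/7 = 0.6954 = 69.54%.

69.5%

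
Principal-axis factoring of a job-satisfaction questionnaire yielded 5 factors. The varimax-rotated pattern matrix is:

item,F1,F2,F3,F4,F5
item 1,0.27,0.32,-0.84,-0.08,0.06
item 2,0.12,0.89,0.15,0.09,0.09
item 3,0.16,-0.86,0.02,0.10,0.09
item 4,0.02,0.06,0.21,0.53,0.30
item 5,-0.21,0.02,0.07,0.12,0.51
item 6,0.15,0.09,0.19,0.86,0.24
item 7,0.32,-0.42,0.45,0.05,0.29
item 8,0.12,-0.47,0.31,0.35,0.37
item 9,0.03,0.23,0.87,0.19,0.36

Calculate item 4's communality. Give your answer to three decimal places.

h² = 0.02² + 0.06² + 0.21² + 0.53² + 0.30² = 0.0004 + 0.0036 + 0.0441 + 0.2809 + 0.0900 = 0.4190

0.419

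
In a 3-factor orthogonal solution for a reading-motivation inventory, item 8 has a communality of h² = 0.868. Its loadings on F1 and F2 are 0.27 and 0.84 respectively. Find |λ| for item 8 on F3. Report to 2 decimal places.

Under orthogonal rotation h² = Σλ², so λ_F3² = h² − (0.7785) = 0.868 − 0.7785 = 0.0895.
|λ| = √0.0895 = 0.2992.

0.30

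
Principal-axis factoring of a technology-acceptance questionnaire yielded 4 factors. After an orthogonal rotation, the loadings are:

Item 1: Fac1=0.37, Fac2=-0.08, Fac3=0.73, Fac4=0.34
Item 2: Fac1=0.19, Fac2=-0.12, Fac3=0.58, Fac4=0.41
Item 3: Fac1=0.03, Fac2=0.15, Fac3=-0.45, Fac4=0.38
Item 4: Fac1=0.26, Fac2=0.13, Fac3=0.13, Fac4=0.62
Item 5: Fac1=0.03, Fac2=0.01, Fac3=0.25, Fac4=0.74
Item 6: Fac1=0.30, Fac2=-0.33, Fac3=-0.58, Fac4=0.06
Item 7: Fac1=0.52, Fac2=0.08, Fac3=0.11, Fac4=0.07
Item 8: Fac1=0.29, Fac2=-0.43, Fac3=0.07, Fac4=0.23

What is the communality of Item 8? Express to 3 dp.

0.327

h² = 0.29² + (-0.43)² + 0.07² + 0.23² = 0.0841 + 0.1849 + 0.0049 + 0.0529 = 0.3268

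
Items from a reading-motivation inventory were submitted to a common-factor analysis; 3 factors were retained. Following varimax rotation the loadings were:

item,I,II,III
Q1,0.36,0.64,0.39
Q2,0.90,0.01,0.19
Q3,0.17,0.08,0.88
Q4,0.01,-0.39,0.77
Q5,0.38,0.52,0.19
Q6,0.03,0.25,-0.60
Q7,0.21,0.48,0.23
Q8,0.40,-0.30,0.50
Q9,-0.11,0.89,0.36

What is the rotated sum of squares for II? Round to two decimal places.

2.01

SS loadings for II = 0.64² + 0.01² + 0.08² + (-0.39)² + 0.52² + 0.25² + 0.48² + (-0.30)² + 0.89² = 0.4096 + 0.0001 + 0.0064 + 0.1521 + 0.2704 + 0.0625 + 0.2304 + 0.0900 + 0.7921 = 2.0136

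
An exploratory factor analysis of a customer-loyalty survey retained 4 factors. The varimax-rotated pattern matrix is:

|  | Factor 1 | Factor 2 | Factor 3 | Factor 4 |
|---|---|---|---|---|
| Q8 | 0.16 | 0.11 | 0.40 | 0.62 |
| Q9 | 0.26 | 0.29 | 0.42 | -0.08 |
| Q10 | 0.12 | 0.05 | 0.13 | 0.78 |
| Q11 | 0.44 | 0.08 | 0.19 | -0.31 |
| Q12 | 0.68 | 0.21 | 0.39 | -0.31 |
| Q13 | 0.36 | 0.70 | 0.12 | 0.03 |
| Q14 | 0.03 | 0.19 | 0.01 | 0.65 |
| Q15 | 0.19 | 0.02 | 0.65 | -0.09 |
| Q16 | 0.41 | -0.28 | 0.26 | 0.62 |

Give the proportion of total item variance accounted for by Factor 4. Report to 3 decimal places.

SS loadings for Factor 4 = 0.62² + (-0.08)² + 0.78² + (-0.31)² + (-0.31)² + 0.03² + 0.65² + (-0.09)² + 0.62² = 2.0073
Proportion of variance = 2.0073 / 9 = 0.2230.

0.223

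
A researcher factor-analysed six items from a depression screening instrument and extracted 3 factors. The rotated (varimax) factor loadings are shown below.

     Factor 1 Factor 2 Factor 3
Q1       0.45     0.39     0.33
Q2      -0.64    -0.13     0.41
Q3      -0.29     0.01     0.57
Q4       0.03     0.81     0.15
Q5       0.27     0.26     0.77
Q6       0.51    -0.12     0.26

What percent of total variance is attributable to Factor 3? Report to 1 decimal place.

21.4%

SS loadings for Factor 3 = 0.33² + 0.41² + 0.57² + 0.15² + 0.77² + 0.26² = 1.2849
With 6 standardized items, total variance = 6. Proportion = 1.2849/6 = 0.2141 → 21.41%.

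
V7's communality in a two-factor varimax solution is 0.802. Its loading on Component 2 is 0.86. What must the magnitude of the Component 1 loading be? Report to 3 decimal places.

Under orthogonal rotation h² = Σλ², so λ_Component 1² = h² − (0.7396) = 0.802 − 0.7396 = 0.0624.
|λ| = √0.0624 = 0.2498.

0.250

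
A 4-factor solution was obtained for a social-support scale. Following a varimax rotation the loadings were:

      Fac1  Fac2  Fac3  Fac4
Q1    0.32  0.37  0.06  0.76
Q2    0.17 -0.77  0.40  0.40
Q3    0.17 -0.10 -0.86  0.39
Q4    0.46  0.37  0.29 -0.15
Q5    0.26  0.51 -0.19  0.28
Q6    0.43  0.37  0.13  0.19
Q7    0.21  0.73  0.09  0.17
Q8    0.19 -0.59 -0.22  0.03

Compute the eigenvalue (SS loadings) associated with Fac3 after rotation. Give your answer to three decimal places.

SS loadings for Fac3 = 0.06² + 0.40² + (-0.86)² + 0.29² + (-0.19)² + 0.13² + 0.09² + (-0.22)² = 0.0036 + 0.1600 + 0.7396 + 0.0841 + 0.0361 + 0.0169 + 0.0081 + 0.0484 = 1.0968

1.097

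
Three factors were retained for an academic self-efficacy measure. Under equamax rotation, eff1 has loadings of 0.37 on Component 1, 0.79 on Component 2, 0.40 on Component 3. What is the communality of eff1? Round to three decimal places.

0.921

h² = 0.37² + 0.79² + 0.40² = 0.1369 + 0.6241 + 0.1600 = 0.9210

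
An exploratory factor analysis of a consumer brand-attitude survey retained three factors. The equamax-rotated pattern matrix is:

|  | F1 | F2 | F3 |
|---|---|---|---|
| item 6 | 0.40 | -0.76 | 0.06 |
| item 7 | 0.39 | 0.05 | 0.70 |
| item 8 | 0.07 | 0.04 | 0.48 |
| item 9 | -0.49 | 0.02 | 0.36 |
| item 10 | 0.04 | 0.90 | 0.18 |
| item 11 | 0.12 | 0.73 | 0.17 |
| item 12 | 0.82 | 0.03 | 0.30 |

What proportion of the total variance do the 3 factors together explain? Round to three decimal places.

0.597

Communalities: 0.7412, 0.6446, 0.2369, 0.3701, 0.8440, 0.5762, 0.7633; Σh² = 4.1763.
Total variance with 7 standardized items is 7, so the solution explains 4.1763/7 = 0.5966.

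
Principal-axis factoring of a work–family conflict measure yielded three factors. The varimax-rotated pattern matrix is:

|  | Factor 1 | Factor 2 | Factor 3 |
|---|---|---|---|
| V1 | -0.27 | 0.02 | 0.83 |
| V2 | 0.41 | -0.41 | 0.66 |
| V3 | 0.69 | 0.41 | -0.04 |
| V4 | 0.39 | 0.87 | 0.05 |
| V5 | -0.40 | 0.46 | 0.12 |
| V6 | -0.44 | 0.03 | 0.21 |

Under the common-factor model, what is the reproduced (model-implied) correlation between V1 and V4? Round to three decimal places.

-0.046

r̂ = Σ λ_i·λ_j across factors = (-0.27)(0.39) + (0.02)(0.87) + (0.83)(0.05)
  = -0.1053 +0.0174 +0.0415 = -0.0464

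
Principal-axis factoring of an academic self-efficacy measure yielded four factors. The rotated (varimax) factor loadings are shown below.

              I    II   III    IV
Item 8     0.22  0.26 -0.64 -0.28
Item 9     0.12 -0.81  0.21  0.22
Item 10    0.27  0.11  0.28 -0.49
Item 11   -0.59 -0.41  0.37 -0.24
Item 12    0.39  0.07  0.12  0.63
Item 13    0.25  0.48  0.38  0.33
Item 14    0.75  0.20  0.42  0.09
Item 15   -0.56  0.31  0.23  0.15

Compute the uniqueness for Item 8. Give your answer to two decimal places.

0.40

h² = 0.22² + 0.26² + (-0.64)² + (-0.28)² = 0.0484 + 0.0676 + 0.4096 + 0.0784 = 0.6040
Uniqueness u² = 1 − h² = 1 − 0.6040 = 0.3960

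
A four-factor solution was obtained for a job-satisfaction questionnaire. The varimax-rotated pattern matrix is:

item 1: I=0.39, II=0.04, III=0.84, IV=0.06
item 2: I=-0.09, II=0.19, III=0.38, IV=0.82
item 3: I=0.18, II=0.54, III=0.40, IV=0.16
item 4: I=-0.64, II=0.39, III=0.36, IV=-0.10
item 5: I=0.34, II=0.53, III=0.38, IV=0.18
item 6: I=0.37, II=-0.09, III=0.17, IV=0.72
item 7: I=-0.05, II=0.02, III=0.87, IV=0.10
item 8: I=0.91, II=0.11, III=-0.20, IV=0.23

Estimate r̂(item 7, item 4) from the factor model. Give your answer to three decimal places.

0.343

r̂ = Σ λ_i·λ_j across factors = (-0.05)(-0.64) + (0.02)(0.39) + (0.87)(0.36) + (0.10)(-0.10)
  = +0.0320 +0.0078 +0.3132 -0.0100 = 0.3430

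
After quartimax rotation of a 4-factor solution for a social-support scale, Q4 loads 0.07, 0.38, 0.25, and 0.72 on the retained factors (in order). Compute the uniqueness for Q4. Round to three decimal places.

0.270

h² = 0.07² + 0.38² + 0.25² + 0.72² = 0.0049 + 0.1444 + 0.0625 + 0.5184 = 0.7302
Uniqueness u² = 1 − h² = 1 − 0.7302 = 0.2698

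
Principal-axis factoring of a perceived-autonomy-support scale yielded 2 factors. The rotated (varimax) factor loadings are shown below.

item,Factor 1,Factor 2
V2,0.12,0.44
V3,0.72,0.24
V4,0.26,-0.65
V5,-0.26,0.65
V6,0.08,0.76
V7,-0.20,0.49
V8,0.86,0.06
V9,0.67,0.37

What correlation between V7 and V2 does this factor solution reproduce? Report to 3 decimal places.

r̂ = Σ λ_i·λ_j across factors = (-0.20)(0.12) + (0.49)(0.44)
  = -0.0240 +0.2156 = 0.1916

0.192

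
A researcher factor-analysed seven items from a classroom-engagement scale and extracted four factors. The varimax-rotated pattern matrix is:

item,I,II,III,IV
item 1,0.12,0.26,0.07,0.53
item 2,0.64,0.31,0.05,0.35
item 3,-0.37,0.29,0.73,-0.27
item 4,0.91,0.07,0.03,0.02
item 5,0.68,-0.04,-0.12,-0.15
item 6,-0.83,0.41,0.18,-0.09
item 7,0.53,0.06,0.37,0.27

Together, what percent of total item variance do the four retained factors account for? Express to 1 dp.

Communalities: 0.3678, 0.6307, 0.8268, 0.8343, 0.5009, 0.8975, 0.4943; Σh² = 4.5523.
Total variance with 7 standardized items is 7, so the solution explains 4.5523/7 = 0.6503 = 65.03%.

65.0%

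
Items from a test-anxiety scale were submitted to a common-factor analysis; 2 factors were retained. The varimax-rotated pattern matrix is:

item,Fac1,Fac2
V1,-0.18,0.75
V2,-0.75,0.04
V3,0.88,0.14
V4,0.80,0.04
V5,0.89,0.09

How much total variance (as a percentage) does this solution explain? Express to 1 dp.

67.9%

SS loadings by factor: 2.8014, 0.5934; total = 3.3948.
Total variance with 5 standardized items is 5, so the solution explains 3.3948/5 = 0.6790 = 67.90%.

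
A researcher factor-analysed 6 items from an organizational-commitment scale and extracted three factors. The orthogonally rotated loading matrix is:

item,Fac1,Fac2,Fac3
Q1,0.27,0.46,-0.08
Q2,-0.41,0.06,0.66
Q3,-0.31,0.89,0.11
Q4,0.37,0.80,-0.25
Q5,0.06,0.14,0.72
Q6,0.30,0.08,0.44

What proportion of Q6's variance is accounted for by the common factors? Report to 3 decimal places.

0.290

h² = 0.30² + 0.08² + 0.44² = 0.0900 + 0.0064 + 0.1936 = 0.2900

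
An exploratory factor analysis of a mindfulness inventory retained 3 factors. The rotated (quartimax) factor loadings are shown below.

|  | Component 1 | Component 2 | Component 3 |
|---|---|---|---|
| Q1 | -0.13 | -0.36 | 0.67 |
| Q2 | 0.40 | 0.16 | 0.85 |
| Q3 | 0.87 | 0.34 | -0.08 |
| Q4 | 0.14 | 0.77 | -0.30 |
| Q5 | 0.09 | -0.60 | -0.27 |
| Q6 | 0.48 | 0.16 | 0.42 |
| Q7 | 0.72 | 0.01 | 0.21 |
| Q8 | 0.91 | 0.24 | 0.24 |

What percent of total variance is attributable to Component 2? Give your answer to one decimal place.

16.3%

SS loadings for Component 2 = (-0.36)² + 0.16² + 0.34² + 0.77² + (-0.60)² + 0.16² + 0.01² + 0.24² = 1.3070
With 8 standardized items, total variance = 8. Proportion = 1.3070/8 = 0.1634 → 16.34%.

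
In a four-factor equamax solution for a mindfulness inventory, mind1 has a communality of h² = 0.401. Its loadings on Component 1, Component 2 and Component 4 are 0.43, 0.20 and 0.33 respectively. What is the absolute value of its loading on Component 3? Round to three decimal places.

Under orthogonal rotation h² = Σλ², so λ_Component 3² = h² − (0.3338) = 0.401 − 0.3338 = 0.0672.
|λ| = √0.0672 = 0.2592.

0.259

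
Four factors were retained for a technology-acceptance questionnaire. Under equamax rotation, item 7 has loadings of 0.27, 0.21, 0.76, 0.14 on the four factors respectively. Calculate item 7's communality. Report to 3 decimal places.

h² = 0.27² + 0.21² + 0.76² + 0.14² = 0.0729 + 0.0441 + 0.5776 + 0.0196 = 0.7142

0.714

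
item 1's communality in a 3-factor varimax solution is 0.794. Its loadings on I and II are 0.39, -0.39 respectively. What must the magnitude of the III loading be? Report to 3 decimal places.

Under orthogonal rotation h² = Σλ², so λ_III² = h² − (0.3042) = 0.794 − 0.3042 = 0.4898.
|λ| = √0.4898 = 0.6999.

0.700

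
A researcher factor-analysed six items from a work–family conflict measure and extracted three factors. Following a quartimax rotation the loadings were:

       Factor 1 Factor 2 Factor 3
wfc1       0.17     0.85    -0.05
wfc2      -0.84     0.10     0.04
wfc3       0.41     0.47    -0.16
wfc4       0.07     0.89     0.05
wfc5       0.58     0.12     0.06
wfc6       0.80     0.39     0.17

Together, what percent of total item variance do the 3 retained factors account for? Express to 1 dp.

Communalities: 0.7539, 0.7172, 0.4146, 0.7995, 0.3544, 0.8210; Σh² = 3.8606.
Total variance with 6 standardized items is 6, so the solution explains 3.8606/6 = 0.6434 = 64.34%.

64.3%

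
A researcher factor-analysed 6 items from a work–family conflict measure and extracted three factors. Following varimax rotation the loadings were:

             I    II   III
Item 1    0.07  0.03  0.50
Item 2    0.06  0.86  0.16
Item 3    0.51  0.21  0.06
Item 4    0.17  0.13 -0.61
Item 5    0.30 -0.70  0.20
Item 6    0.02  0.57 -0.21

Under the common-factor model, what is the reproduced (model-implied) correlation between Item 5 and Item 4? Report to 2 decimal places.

-0.16

r̂ = Σ λ_i·λ_j across factors = (0.30)(0.17) + (-0.70)(0.13) + (0.20)(-0.61)
  = +0.0510 -0.0910 -0.1220 = -0.1620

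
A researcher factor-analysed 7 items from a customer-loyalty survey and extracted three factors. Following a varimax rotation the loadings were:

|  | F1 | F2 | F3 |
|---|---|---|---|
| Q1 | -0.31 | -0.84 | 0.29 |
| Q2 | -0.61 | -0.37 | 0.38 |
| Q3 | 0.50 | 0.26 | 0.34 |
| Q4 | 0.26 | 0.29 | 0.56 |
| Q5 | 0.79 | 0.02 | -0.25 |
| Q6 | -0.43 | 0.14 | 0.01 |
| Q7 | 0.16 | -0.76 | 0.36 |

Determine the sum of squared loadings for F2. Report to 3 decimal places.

SS loadings for F2 = (-0.84)² + (-0.37)² + 0.26² + 0.29² + 0.02² + 0.14² + (-0.76)² = 0.7056 + 0.1369 + 0.0676 + 0.0841 + 0.0004 + 0.0196 + 0.5776 = 1.5918

1.592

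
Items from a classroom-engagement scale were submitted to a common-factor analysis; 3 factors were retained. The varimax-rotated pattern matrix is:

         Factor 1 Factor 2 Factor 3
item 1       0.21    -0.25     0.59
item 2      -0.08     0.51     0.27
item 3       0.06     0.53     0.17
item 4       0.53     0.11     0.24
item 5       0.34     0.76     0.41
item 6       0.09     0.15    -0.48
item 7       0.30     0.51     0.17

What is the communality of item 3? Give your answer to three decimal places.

0.313

h² = 0.06² + 0.53² + 0.17² = 0.0036 + 0.2809 + 0.0289 = 0.3134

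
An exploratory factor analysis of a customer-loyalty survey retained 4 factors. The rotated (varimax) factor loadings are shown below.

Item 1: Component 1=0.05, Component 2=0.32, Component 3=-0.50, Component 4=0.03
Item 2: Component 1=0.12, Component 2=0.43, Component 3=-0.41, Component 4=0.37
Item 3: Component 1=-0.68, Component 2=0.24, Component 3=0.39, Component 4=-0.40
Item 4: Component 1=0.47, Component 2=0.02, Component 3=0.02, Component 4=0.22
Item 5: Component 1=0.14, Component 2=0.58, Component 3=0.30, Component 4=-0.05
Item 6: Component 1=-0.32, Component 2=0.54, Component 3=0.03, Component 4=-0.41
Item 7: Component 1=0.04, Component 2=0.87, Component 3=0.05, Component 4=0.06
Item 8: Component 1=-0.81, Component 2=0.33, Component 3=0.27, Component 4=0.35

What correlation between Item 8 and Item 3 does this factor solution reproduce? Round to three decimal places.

0.595

r̂ = Σ λ_i·λ_j across factors = (-0.81)(-0.68) + (0.33)(0.24) + (0.27)(0.39) + (0.35)(-0.40)
  = +0.5508 +0.0792 +0.1053 -0.1400 = 0.5953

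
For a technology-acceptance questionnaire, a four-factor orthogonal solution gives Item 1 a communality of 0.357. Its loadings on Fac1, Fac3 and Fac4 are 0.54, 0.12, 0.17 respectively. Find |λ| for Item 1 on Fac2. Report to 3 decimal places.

Under orthogonal rotation h² = Σλ², so λ_Fac2² = h² − (0.3349) = 0.357 − 0.3349 = 0.0221.
|λ| = √0.0221 = 0.1487.

0.149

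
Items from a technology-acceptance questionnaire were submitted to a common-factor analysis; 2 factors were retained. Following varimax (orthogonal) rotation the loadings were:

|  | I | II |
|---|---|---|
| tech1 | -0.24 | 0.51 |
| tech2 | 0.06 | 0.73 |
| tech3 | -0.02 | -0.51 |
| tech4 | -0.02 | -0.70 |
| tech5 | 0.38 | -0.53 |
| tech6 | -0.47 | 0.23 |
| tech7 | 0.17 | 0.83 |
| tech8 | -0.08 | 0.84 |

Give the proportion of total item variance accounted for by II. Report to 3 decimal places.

0.409

SS loadings for II = 0.51² + 0.73² + (-0.51)² + (-0.70)² + (-0.53)² + 0.23² + 0.83² + 0.84² = 3.2714
Proportion of variance = 3.2714 / 8 = 0.4089.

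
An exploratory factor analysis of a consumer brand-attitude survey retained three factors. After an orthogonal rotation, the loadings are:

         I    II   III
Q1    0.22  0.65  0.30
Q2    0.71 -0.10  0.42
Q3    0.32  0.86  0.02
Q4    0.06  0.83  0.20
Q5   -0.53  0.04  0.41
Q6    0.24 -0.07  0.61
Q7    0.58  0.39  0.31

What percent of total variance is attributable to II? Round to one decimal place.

SS loadings for II = 0.65² + (-0.10)² + 0.86² + 0.83² + 0.04² + (-0.07)² + 0.39² = 2.0196
With 7 standardized items, total variance = 7. Proportion = 2.0196/7 = 0.2885 → 28.85%.

28.9%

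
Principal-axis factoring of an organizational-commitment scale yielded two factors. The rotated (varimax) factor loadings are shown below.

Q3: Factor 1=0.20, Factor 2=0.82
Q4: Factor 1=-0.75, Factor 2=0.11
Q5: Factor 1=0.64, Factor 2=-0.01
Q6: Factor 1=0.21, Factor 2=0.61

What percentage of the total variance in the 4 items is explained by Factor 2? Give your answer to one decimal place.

SS loadings for Factor 2 = 0.82² + 0.11² + (-0.01)² + 0.61² = 1.0567
With 4 standardized items, total variance = 4. Proportion = 1.0567/4 = 0.2642 → 26.42%.

26.4%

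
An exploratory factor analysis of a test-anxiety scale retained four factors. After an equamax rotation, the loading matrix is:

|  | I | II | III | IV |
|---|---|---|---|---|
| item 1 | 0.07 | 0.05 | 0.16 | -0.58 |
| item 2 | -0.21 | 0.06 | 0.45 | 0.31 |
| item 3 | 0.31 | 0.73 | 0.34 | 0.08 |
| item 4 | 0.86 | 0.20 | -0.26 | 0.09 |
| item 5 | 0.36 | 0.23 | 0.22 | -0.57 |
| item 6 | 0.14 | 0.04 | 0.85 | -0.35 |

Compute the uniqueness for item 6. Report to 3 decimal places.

h² = 0.14² + 0.04² + 0.85² + (-0.35)² = 0.0196 + 0.0016 + 0.7225 + 0.1225 = 0.8662
Uniqueness u² = 1 − h² = 1 − 0.8662 = 0.1338

0.134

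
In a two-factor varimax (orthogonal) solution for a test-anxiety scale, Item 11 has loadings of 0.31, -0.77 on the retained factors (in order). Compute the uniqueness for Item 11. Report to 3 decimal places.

h² = 0.31² + (-0.77)² = 0.0961 + 0.5929 = 0.6890
Uniqueness u² = 1 − h² = 1 − 0.6890 = 0.3110

0.311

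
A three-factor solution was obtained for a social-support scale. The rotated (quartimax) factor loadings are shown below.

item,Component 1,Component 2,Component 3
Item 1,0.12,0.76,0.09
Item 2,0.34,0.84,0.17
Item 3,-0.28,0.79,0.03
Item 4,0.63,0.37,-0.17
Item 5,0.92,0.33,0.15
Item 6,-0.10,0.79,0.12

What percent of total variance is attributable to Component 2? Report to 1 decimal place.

SS loadings for Component 2 = 0.76² + 0.84² + 0.79² + 0.37² + 0.33² + 0.79² = 2.7772
With 6 standardized items, total variance = 6. Proportion = 2.7772/6 = 0.4629 → 46.29%.

46.3%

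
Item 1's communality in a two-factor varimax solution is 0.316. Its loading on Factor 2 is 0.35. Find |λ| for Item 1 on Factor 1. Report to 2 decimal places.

Under orthogonal rotation h² = Σλ², so λ_Factor 1² = h² − (0.1225) = 0.316 − 0.1225 = 0.1935.
|λ| = √0.1935 = 0.4399.

0.44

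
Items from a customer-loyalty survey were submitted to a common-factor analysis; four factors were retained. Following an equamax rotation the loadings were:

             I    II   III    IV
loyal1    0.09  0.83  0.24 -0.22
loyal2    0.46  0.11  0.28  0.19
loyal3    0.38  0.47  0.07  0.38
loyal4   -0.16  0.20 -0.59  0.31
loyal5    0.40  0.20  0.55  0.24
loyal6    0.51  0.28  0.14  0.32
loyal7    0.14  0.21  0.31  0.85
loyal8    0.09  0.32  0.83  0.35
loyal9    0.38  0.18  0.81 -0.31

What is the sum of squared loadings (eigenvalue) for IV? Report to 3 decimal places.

1.426

SS loadings for IV = (-0.22)² + 0.19² + 0.38² + 0.31² + 0.24² + 0.32² + 0.85² + 0.35² + (-0.31)² = 0.0484 + 0.0361 + 0.1444 + 0.0961 + 0.0576 + 0.1024 + 0.7225 + 0.1225 + 0.0961 = 1.4261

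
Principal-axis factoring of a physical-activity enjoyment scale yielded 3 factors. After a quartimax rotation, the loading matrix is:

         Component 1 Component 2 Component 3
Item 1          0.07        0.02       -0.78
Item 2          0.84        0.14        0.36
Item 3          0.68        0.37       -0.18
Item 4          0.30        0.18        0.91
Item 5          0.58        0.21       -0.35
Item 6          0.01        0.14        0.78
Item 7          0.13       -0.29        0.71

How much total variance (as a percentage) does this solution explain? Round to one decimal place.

68.4%

SS loadings by factor: 1.6163, 0.3371, 2.8335; total = 4.7869.
Total variance with 7 standardized items is 7, so the solution explains 4.7869/7 = 0.6838 = 68.38%.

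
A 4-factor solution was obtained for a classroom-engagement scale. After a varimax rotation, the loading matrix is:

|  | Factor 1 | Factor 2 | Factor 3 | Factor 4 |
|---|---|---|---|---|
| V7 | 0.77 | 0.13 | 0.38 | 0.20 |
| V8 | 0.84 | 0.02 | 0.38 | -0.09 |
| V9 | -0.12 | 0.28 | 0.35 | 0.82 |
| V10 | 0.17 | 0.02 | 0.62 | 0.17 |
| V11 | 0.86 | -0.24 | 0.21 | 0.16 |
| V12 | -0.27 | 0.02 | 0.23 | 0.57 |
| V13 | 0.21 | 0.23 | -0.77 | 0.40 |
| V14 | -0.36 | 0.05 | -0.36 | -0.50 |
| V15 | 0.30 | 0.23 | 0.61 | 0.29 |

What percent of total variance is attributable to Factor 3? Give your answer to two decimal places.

SS loadings for Factor 3 = 0.38² + 0.38² + 0.35² + 0.62² + 0.21² + 0.23² + (-0.77)² + (-0.36)² + 0.61² = 1.9873
With 9 standardized items, total variance = 9. Proportion = 1.9873/9 = 0.2208 → 22.08%.

22.08%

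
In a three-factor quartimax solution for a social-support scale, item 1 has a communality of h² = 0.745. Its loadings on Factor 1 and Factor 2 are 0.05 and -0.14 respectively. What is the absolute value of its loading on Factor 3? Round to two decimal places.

Under orthogonal rotation h² = Σλ², so λ_Factor 3² = h² − (0.0221) = 0.745 − 0.0221 = 0.7229.
|λ| = √0.7229 = 0.8502.

0.85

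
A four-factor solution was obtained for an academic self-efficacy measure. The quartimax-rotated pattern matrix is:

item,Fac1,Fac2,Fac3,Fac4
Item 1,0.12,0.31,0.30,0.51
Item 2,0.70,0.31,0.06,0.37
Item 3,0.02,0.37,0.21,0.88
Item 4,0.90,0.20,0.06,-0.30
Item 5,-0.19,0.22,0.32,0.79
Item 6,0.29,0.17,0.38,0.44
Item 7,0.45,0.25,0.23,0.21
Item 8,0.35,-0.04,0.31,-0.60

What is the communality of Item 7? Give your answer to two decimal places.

h² = 0.45² + 0.25² + 0.23² + 0.21² = 0.2025 + 0.0625 + 0.0529 + 0.0441 = 0.3620

0.36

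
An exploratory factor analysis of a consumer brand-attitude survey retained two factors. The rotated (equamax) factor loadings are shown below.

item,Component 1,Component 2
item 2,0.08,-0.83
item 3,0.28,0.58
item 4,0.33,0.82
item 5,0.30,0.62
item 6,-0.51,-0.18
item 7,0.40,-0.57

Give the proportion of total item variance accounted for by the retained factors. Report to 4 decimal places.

Communalities: 0.6953, 0.4148, 0.7813, 0.4744, 0.2925, 0.4849; Σh² = 3.1432.
Total variance with 6 standardized items is 6, so the solution explains 3.1432/6 = 0.5239.

0.5239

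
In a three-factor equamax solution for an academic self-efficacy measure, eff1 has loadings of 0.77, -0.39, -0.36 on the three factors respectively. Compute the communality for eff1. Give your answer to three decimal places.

0.875

h² = 0.77² + (-0.39)² + (-0.36)² = 0.5929 + 0.1521 + 0.1296 = 0.8746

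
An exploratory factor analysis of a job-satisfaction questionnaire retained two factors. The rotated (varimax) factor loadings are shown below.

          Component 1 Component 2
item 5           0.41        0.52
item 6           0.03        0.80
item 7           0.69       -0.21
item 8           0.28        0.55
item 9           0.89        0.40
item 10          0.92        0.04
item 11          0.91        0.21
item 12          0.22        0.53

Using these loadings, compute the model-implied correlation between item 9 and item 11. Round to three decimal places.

0.894

r̂ = Σ λ_i·λ_j across factors = (0.89)(0.91) + (0.40)(0.21)
  = +0.8099 +0.0840 = 0.8939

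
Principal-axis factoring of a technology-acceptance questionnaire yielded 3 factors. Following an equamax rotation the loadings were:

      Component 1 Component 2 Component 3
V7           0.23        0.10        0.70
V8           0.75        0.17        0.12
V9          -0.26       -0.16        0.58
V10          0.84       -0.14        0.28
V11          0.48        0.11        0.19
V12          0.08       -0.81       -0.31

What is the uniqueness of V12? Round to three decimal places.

h² = 0.08² + (-0.81)² + (-0.31)² = 0.0064 + 0.6561 + 0.0961 = 0.7586
Uniqueness u² = 1 − h² = 1 − 0.7586 = 0.2414

0.241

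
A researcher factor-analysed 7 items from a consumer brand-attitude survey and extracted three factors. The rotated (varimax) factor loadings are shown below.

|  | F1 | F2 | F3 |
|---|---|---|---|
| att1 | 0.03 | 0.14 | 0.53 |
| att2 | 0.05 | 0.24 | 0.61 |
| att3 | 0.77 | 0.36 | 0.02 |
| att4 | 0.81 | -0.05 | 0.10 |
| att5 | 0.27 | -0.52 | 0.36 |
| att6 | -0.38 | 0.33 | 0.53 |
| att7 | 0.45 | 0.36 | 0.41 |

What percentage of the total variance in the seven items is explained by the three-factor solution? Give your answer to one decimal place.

51.9%

SS loadings by factor: 1.6722, 0.7182, 1.2420; total = 3.6324.
Total variance with 7 standardized items is 7, so the solution explains 3.6324/7 = 0.5189 = 51.89%.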